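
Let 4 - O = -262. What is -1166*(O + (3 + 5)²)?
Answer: -384780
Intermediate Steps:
O = 266 (O = 4 - 1*(-262) = 4 + 262 = 266)
-1166*(O + (3 + 5)²) = -1166*(266 + (3 + 5)²) = -1166*(266 + 8²) = -1166*(266 + 64) = -1166*330 = -384780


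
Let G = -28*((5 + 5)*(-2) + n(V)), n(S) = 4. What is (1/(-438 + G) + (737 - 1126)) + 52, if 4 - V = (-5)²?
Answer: -3369/10 ≈ -336.90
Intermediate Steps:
V = -21 (V = 4 - 1*(-5)² = 4 - 1*25 = 4 - 25 = -21)
G = 448 (G = -28*((5 + 5)*(-2) + 4) = -28*(10*(-2) + 4) = -28*(-20 + 4) = -28*(-16) = 448)
(1/(-438 + G) + (737 - 1126)) + 52 = (1/(-438 + 448) + (737 - 1126)) + 52 = (1/10 - 389) + 52 = (⅒ - 389) + 52 = -3889/10 + 52 = -3369/10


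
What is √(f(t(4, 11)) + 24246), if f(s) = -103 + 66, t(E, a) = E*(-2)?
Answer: √24209 ≈ 155.59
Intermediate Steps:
t(E, a) = -2*E
f(s) = -37
√(f(t(4, 11)) + 24246) = √(-37 + 24246) = √24209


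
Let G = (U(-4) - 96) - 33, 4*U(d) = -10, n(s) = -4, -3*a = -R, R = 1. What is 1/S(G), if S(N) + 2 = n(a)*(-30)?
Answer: 1/118 ≈ 0.0084746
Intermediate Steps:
a = ⅓ (a = -(-1)/3 = -⅓*(-1) = ⅓ ≈ 0.33333)
U(d) = -5/2 (U(d) = (¼)*(-10) = -5/2)
G = -263/2 (G = (-5/2 - 96) - 33 = -197/2 - 33 = -263/2 ≈ -131.50)
S(N) = 118 (S(N) = -2 - 4*(-30) = -2 + 120 = 118)
1/S(G) = 1/118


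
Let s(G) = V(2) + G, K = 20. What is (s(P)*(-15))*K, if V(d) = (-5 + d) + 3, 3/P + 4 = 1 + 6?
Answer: -300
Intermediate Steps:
P = 1 (P = 3/(-4 + (1 + 6)) = 3/(-4 + 7) = 3/3 = 3*(⅓) = 1)
V(d) = -2 + d
s(G) = G (s(G) = (-2 + 2) + G = 0 + G = G)
(s(P)*(-15))*K = (1*(-15))*20 = -15*20 = -300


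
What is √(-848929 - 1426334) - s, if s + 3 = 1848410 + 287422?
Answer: -2135829 + 3*I*√252807 ≈ -2.1358e+6 + 1508.4*I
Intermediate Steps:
s = 2135829 (s = -3 + (1848410 + 287422) = -3 + 2135832 = 2135829)
√(-848929 - 1426334) - s = √(-848929 - 1426334) - 1*2135829 = √(-2275263) - 2135829 = 3*I*√252807 - 2135829 = -2135829 + 3*I*√252807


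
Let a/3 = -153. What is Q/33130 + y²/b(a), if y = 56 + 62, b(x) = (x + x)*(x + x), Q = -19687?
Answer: -4032351317/6979861530 ≈ -0.57771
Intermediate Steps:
a = -459 (a = 3*(-153) = -459)
b(x) = 4*x² (b(x) = (2*x)*(2*x) = 4*x²)
y = 118
Q/33130 + y²/b(a) = -19687/33130 + 118²/((4*(-459)²)) = -19687*1/33130 + 13924/((4*210681)) = -19687/33130 + 13924/842724 = -19687/33130 + 13924*(1/842724) = -19687/33130 + 3481/210681 = -4032351317/6979861530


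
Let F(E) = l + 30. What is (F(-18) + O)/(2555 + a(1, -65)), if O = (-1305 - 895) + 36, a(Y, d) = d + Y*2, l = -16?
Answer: -1075/1246 ≈ -0.86276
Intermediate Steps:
a(Y, d) = d + 2*Y
F(E) = 14 (F(E) = -16 + 30 = 14)
O = -2164 (O = -2200 + 36 = -2164)
(F(-18) + O)/(2555 + a(1, -65)) = (14 - 2164)/(2555 + (-65 + 2*1)) = -2150/(2555 + (-65 + 2)) = -2150/(2555 - 63) = -2150/2492 = -2150*1/2492 = -1075/1246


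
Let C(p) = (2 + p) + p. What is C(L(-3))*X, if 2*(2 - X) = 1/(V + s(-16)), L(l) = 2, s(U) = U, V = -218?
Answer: 937/78 ≈ 12.013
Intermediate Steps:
X = 937/468 (X = 2 - 1/(2*(-218 - 16)) = 2 - ½/(-234) = 2 - ½*(-1/234) = 2 + 1/468 = 937/468 ≈ 2.0021)
C(p) = 2 + 2*p
C(L(-3))*X = (2 + 2*2)*(937/468) = (2 + 4)*(937/468) = 6*(937/468) = 937/78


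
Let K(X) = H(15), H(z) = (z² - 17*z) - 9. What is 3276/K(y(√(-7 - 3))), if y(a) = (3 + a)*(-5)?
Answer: -84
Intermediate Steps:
y(a) = -15 - 5*a
H(z) = -9 + z² - 17*z
K(X) = -39 (K(X) = -9 + 15² - 17*15 = -9 + 225 - 255 = -39)
3276/K(y(√(-7 - 3))) = 3276/(-39) = 3276*(-1/39) = -84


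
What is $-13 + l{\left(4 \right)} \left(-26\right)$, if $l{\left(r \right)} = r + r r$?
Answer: $-533$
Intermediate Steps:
$l{\left(r \right)} = r + r^{2}$
$-13 + l{\left(4 \right)} \left(-26\right) = -13 + 4 \left(1 + 4\right) \left(-26\right) = -13 + 4 \cdot 5 \left(-26\right) = -13 + 20 \left(-26\right) = -13 - 520 = -533$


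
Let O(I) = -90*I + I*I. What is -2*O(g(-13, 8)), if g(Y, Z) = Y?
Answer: -2678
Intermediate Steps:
O(I) = I² - 90*I (O(I) = -90*I + I² = I² - 90*I)
-2*O(g(-13, 8)) = -(-26)*(-90 - 13) = -(-26)*(-103) = -2*1339 = -2678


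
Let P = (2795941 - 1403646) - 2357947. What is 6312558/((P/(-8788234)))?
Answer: 4623019736881/80471 ≈ 5.7450e+7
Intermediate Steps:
P = -965652 (P = 1392295 - 2357947 = -965652)
6312558/((P/(-8788234))) = 6312558/((-965652/(-8788234))) = 6312558/((-965652*(-1/8788234))) = 6312558/(482826/4394117) = 6312558*(4394117/482826) = 4623019736881/80471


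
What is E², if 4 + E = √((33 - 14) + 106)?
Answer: 141 - 40*√5 ≈ 51.557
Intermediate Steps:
E = -4 + 5*√5 (E = -4 + √((33 - 14) + 106) = -4 + √(19 + 106) = -4 + √125 = -4 + 5*√5 ≈ 7.1803)
E² = (-4 + 5*√5)²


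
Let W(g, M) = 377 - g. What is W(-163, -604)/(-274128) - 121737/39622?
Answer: -126488319/41142044 ≈ -3.0744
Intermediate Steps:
W(-163, -604)/(-274128) - 121737/39622 = (377 - 1*(-163))/(-274128) - 121737/39622 = (377 + 163)*(-1/274128) - 121737*1/39622 = 540*(-1/274128) - 11067/3602 = -45/22844 - 11067/3602 = -126488319/41142044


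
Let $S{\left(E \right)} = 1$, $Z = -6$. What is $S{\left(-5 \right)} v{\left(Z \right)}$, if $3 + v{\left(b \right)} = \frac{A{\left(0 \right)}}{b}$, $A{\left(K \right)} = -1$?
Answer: $- \frac{17}{6} \approx -2.8333$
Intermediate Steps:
$v{\left(b \right)} = -3 - \frac{1}{b}$
$S{\left(-5 \right)} v{\left(Z \right)} = 1 \left(-3 - \frac{1}{-6}\right) = 1 \left(-3 - - \frac{1}{6}\right) = 1 \left(-3 + \frac{1}{6}\right) = 1 \left(- \frac{17}{6}\right) = - \frac{17}{6}$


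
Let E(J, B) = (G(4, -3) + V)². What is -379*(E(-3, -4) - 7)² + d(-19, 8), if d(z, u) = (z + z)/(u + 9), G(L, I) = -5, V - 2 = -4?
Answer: -11365490/17 ≈ -6.6856e+5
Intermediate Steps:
V = -2 (V = 2 - 4 = -2)
d(z, u) = 2*z/(9 + u) (d(z, u) = (2*z)/(9 + u) = 2*z/(9 + u))
E(J, B) = 49 (E(J, B) = (-5 - 2)² = (-7)² = 49)
-379*(E(-3, -4) - 7)² + d(-19, 8) = -379*(49 - 7)² + 2*(-19)/(9 + 8) = -379*42² + 2*(-19)/17 = -379*1764 + 2*(-19)*(1/17) = -668556 - 38/17 = -11365490/17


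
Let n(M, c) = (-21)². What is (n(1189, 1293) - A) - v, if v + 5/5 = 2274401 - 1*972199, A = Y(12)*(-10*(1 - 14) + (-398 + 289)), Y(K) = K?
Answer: -1302012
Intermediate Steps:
n(M, c) = 441
A = 252 (A = 12*(-10*(1 - 14) + (-398 + 289)) = 12*(-10*(-13) - 109) = 12*(130 - 109) = 12*21 = 252)
v = 1302201 (v = -1 + (2274401 - 1*972199) = -1 + (2274401 - 972199) = -1 + 1302202 = 1302201)
(n(1189, 1293) - A) - v = (441 - 1*252) - 1*1302201 = (441 - 252) - 1302201 = 189 - 1302201 = -1302012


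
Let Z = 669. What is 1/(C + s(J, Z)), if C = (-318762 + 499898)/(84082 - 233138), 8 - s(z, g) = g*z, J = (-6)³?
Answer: 9316/1346262471 ≈ 6.9199e-6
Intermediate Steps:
J = -216
s(z, g) = 8 - g*z
C = -11321/9316 (C = 181136/(-149056) = 181136*(-1/149056) = -11321/9316 ≈ -1.2152)
1/(C + s(J, Z)) = 1/(-11321/9316 + (8 - 1*669*(-216))) = 1/(-11321/9316 + (8 + 144504)) = 1/(-11321/9316 + 144512) = 1/(1346262471/9316) = 9316/1346262471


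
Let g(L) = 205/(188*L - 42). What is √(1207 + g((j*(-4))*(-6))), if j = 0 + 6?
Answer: √35274598698/5406 ≈ 34.742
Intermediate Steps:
j = 6
g(L) = 205/(-42 + 188*L)
√(1207 + g((j*(-4))*(-6))) = √(1207 + 205/(2*(-21 + 94*((6*(-4))*(-6))))) = √(1207 + 205/(2*(-21 + 94*(-24*(-6))))) = √(1207 + 205/(2*(-21 + 94*144))) = √(1207 + 205/(2*(-21 + 13536))) = √(1207 + (205/2)/13515) = √(1207 + (205/2)*(1/13515)) = √(1207 + 41/5406) = √(6525083/5406) = √35274598698/5406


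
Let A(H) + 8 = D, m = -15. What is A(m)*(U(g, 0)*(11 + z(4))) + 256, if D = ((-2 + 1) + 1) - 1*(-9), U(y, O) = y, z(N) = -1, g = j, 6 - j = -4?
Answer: 356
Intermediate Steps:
j = 10 (j = 6 - 1*(-4) = 6 + 4 = 10)
g = 10
D = 9 (D = (-1 + 1) + 9 = 0 + 9 = 9)
A(H) = 1 (A(H) = -8 + 9 = 1)
A(m)*(U(g, 0)*(11 + z(4))) + 256 = 1*(10*(11 - 1)) + 256 = 1*(10*10) + 256 = 1*100 + 256 = 100 + 256 = 356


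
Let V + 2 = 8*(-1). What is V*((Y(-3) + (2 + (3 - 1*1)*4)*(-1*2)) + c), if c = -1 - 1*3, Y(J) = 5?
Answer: 190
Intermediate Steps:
c = -4 (c = -1 - 3 = -4)
V = -10 (V = -2 + 8*(-1) = -2 - 8 = -10)
V*((Y(-3) + (2 + (3 - 1*1)*4)*(-1*2)) + c) = -10*((5 + (2 + (3 - 1*1)*4)*(-1*2)) - 4) = -10*((5 + (2 + (3 - 1)*4)*(-2)) - 4) = -10*((5 + (2 + 2*4)*(-2)) - 4) = -10*((5 + (2 + 8)*(-2)) - 4) = -10*((5 + 10*(-2)) - 4) = -10*((5 - 20) - 4) = -10*(-15 - 4) = -10*(-19) = 190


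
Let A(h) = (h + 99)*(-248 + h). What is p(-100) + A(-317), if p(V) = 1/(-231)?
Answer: 28452269/231 ≈ 1.2317e+5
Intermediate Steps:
A(h) = (-248 + h)*(99 + h) (A(h) = (99 + h)*(-248 + h) = (-248 + h)*(99 + h))
p(V) = -1/231
p(-100) + A(-317) = -1/231 + (-24552 + (-317)² - 149*(-317)) = -1/231 + (-24552 + 100489 + 47233) = -1/231 + 123170 = 28452269/231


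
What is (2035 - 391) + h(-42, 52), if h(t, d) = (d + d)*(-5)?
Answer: 1124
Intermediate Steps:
h(t, d) = -10*d (h(t, d) = (2*d)*(-5) = -10*d)
(2035 - 391) + h(-42, 52) = (2035 - 391) - 10*52 = 1644 - 520 = 1124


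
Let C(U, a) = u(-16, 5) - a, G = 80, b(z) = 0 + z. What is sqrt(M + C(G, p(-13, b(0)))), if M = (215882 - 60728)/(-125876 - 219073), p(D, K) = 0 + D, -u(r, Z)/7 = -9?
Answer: sqrt(998856171170)/114983 ≈ 8.6920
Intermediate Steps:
b(z) = z
u(r, Z) = 63 (u(r, Z) = -7*(-9) = 63)
p(D, K) = D
C(U, a) = 63 - a
M = -51718/114983 (M = 155154/(-344949) = 155154*(-1/344949) = -51718/114983 ≈ -0.44979)
sqrt(M + C(G, p(-13, b(0)))) = sqrt(-51718/114983 + (63 - 1*(-13))) = sqrt(-51718/114983 + (63 + 13)) = sqrt(-51718/114983 + 76) = sqrt(8686990/114983) = sqrt(998856171170)/114983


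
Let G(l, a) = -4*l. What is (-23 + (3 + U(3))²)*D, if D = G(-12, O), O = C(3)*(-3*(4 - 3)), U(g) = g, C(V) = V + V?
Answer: 624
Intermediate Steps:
C(V) = 2*V
O = -18 (O = (2*3)*(-3*(4 - 3)) = 6*(-3*1) = 6*(-3) = -18)
D = 48 (D = -4*(-12) = 48)
(-23 + (3 + U(3))²)*D = (-23 + (3 + 3)²)*48 = (-23 + 6²)*48 = (-23 + 36)*48 = 13*48 = 624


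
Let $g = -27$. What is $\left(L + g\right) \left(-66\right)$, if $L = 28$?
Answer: $-66$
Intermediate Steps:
$\left(L + g\right) \left(-66\right) = \left(28 - 27\right) \left(-66\right) = 1 \left(-66\right) = -66$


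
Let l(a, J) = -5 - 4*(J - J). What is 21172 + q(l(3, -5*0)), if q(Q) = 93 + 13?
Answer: 21278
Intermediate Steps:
l(a, J) = -5 (l(a, J) = -5 - 4*0 = -5 + 0 = -5)
q(Q) = 106
21172 + q(l(3, -5*0)) = 21172 + 106 = 21278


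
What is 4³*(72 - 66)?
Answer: 384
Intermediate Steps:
4³*(72 - 66) = 64*6 = 384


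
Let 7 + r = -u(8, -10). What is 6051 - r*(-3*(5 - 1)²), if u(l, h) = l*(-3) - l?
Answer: 7251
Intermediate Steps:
u(l, h) = -4*l (u(l, h) = -3*l - l = -4*l)
r = 25 (r = -7 - (-4)*8 = -7 - 1*(-32) = -7 + 32 = 25)
6051 - r*(-3*(5 - 1)²) = 6051 - 25*(-3*(5 - 1)²) = 6051 - 25*(-3*4²) = 6051 - 25*(-3*16) = 6051 - 25*(-48) = 6051 - 1*(-1200) = 6051 + 1200 = 7251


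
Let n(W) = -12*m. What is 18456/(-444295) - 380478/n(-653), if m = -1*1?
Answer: -28174115747/888590 ≈ -31707.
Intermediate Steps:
m = -1
n(W) = 12 (n(W) = -12*(-1) = 12)
18456/(-444295) - 380478/n(-653) = 18456/(-444295) - 380478/12 = 18456*(-1/444295) - 380478*1/12 = -18456/444295 - 63413/2 = -28174115747/888590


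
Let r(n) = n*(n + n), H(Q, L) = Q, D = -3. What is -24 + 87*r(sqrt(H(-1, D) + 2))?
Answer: 150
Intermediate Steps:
r(n) = 2*n**2 (r(n) = n*(2*n) = 2*n**2)
-24 + 87*r(sqrt(H(-1, D) + 2)) = -24 + 87*(2*(sqrt(-1 + 2))**2) = -24 + 87*(2*(sqrt(1))**2) = -24 + 87*(2*1**2) = -24 + 87*(2*1) = -24 + 87*2 = -24 + 174 = 150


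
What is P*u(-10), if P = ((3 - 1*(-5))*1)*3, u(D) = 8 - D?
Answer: 432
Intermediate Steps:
P = 24 (P = ((3 + 5)*1)*3 = (8*1)*3 = 8*3 = 24)
P*u(-10) = 24*(8 - 1*(-10)) = 24*(8 + 10) = 24*18 = 432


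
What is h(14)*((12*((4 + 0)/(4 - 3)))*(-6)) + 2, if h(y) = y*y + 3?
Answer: -57310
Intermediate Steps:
h(y) = 3 + y² (h(y) = y² + 3 = 3 + y²)
h(14)*((12*((4 + 0)/(4 - 3)))*(-6)) + 2 = (3 + 14²)*((12*((4 + 0)/(4 - 3)))*(-6)) + 2 = (3 + 196)*((12*(4/1))*(-6)) + 2 = 199*((12*(4*1))*(-6)) + 2 = 199*((12*4)*(-6)) + 2 = 199*(48*(-6)) + 2 = 199*(-288) + 2 = -57312 + 2 = -57310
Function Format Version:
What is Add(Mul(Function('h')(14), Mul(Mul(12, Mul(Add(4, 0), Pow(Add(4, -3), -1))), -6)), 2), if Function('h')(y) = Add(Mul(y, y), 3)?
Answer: -57310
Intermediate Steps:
Function('h')(y) = Add(3, Pow(y, 2)) (Function('h')(y) = Add(Pow(y, 2), 3) = Add(3, Pow(y, 2)))
Add(Mul(Function('h')(14), Mul(Mul(12, Mul(Add(4, 0), Pow(Add(4, -3), -1))), -6)), 2) = Add(Mul(Add(3, Pow(14, 2)), Mul(Mul(12, Mul(Add(4, 0), Pow(Add(4, -3), -1))), -6)), 2) = Add(Mul(Add(3, 196), Mul(Mul(12, Mul(4, Pow(1, -1))), -6)), 2) = Add(Mul(199, Mul(Mul(12, Mul(4, 1)), -6)), 2) = Add(Mul(199, Mul(Mul(12, 4), -6)), 2) = Add(Mul(199, Mul(48, -6)), 2) = Add(Mul(199, -288), 2) = Add(-57312, 2) = -57310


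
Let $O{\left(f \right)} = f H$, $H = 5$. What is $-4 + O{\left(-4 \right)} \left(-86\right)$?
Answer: $1716$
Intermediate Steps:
$O{\left(f \right)} = 5 f$ ($O{\left(f \right)} = f 5 = 5 f$)
$-4 + O{\left(-4 \right)} \left(-86\right) = -4 + 5 \left(-4\right) \left(-86\right) = -4 - -1720 = -4 + 1720 = 1716$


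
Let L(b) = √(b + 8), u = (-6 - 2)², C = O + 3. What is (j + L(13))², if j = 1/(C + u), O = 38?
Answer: 231526/11025 + 2*√21/105 ≈ 21.087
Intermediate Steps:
C = 41 (C = 38 + 3 = 41)
u = 64 (u = (-8)² = 64)
L(b) = √(8 + b)
j = 1/105 (j = 1/(41 + 64) = 1/105 ≈ 0.0095238)
(j + L(13))² = (1/105 + √(8 + 13))² = (1/105 + √21)²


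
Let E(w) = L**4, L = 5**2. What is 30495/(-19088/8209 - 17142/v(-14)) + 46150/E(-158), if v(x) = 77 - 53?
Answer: -1040160369674/24509859375 ≈ -42.438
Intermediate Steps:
L = 25
v(x) = 24
E(w) = 390625 (E(w) = 25**4 = 390625)
30495/(-19088/8209 - 17142/v(-14)) + 46150/E(-158) = 30495/(-19088/8209 - 17142/24) + 46150/390625 = 30495/(-19088*1/8209 - 17142*1/24) + 46150*(1/390625) = 30495/(-19088/8209 - 2857/4) + 1846/15625 = 30495/(-23529465/32836) + 1846/15625 = 30495*(-32836/23529465) + 1846/15625 = -66755588/1568631 + 1846/15625 = -1040160369674/24509859375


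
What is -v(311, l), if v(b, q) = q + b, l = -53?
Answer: -258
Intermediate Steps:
v(b, q) = b + q
-v(311, l) = -(311 - 53) = -1*258 = -258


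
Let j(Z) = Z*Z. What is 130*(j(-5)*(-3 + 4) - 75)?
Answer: -6500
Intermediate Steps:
j(Z) = Z**2
130*(j(-5)*(-3 + 4) - 75) = 130*((-5)**2*(-3 + 4) - 75) = 130*(25*1 - 75) = 130*(25 - 75) = 130*(-50) = -6500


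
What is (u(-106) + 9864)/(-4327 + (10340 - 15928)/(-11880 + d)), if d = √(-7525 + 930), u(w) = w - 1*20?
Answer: -5946516515869650/2641998360002339 - 54415944*I*√6595/2641998360002339 ≈ -2.2508 - 1.6726e-6*I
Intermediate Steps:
u(w) = -20 + w (u(w) = w - 20 = -20 + w)
d = I*√6595 (d = √(-6595) = I*√6595 ≈ 81.21*I)
(u(-106) + 9864)/(-4327 + (10340 - 15928)/(-11880 + d)) = ((-20 - 106) + 9864)/(-4327 + (10340 - 15928)/(-11880 + I*√6595)) = (-126 + 9864)/(-4327 - 5588/(-11880 + I*√6595)) = 9738/(-4327 - 5588/(-11880 + I*√6595))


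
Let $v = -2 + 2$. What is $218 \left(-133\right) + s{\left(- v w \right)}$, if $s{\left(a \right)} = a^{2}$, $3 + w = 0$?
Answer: $-28994$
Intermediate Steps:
$w = -3$ ($w = -3 + 0 = -3$)
$v = 0$
$218 \left(-133\right) + s{\left(- v w \right)} = 218 \left(-133\right) + \left(\left(-1\right) 0 \left(-3\right)\right)^{2} = -28994 + \left(0 \left(-3\right)\right)^{2} = -28994 + 0^{2} = -28994 + 0 = -28994$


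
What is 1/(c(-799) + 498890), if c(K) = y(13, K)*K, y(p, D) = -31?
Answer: 1/523659 ≈ 1.9096e-6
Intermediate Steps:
c(K) = -31*K
1/(c(-799) + 498890) = 1/(-31*(-799) + 498890) = 1/(24769 + 498890) = 1/523659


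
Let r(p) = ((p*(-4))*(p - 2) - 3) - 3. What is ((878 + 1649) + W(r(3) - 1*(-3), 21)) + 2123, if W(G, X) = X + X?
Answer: 4692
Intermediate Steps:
r(p) = -6 - 4*p*(-2 + p) (r(p) = ((-4*p)*(-2 + p) - 3) - 3 = (-4*p*(-2 + p) - 3) - 3 = (-3 - 4*p*(-2 + p)) - 3 = -6 - 4*p*(-2 + p))
W(G, X) = 2*X
((878 + 1649) + W(r(3) - 1*(-3), 21)) + 2123 = ((878 + 1649) + 2*21) + 2123 = (2527 + 42) + 2123 = 2569 + 2123 = 4692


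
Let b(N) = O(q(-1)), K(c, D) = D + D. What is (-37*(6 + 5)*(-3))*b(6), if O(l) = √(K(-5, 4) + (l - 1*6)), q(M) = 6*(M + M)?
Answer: 1221*I*√10 ≈ 3861.1*I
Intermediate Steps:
q(M) = 12*M (q(M) = 6*(2*M) = 12*M)
K(c, D) = 2*D
O(l) = √(2 + l) (O(l) = √(2*4 + (l - 1*6)) = √(8 + (l - 6)) = √(8 + (-6 + l)) = √(2 + l))
b(N) = I*√10 (b(N) = √(2 + 12*(-1)) = √(2 - 12) = √(-10) = I*√10)
(-37*(6 + 5)*(-3))*b(6) = (-37*(6 + 5)*(-3))*(I*√10) = (-407*(-3))*(I*√10) = (-37*(-33))*(I*√10) = 1221*(I*√10) = 1221*I*√10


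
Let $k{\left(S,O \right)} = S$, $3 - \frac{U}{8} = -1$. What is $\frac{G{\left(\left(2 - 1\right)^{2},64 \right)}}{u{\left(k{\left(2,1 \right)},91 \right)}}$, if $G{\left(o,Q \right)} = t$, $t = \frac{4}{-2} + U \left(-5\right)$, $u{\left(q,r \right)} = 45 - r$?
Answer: $\frac{81}{23} \approx 3.5217$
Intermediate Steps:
$U = 32$ ($U = 24 - -8 = 24 + 8 = 32$)
$t = -162$ ($t = \frac{4}{-2} + 32 \left(-5\right) = 4 \left(- \frac{1}{2}\right) - 160 = -2 - 160 = -162$)
$G{\left(o,Q \right)} = -162$
$\frac{G{\left(\left(2 - 1\right)^{2},64 \right)}}{u{\left(k{\left(2,1 \right)},91 \right)}} = - \frac{162}{45 - 91} = - \frac{162}{-46} = \left(-162\right) \left(- \frac{1}{46}\right) = \frac{81}{23}$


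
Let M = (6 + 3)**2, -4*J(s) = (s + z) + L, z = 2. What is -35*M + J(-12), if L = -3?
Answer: -11327/4 ≈ -2831.8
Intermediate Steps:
J(s) = 1/4 - s/4 (J(s) = -((s + 2) - 3)/4 = -((2 + s) - 3)/4 = -(-1 + s)/4 = 1/4 - s/4)
M = 81 (M = 9**2 = 81)
-35*M + J(-12) = -35*81 + (1/4 - 1/4*(-12)) = -2835 + (1/4 + 3) = -2835 + 13/4 = -11327/4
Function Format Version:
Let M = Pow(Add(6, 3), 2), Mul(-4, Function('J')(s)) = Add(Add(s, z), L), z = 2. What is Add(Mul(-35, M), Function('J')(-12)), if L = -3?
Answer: Rational(-11327, 4) ≈ -2831.8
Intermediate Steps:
Function('J')(s) = Add(Rational(1, 4), Mul(Rational(-1, 4), s)) (Function('J')(s) = Mul(Rational(-1, 4), Add(Add(s, 2), -3)) = Mul(Rational(-1, 4), Add(Add(2, s), -3)) = Mul(Rational(-1, 4), Add(-1, s)) = Add(Rational(1, 4), Mul(Rational(-1, 4), s)))
M = 81 (M = Pow(9, 2) = 81)
Add(Mul(-35, M), Function('J')(-12)) = Add(Mul(-35, 81), Add(Rational(1, 4), Mul(Rational(-1, 4), -12))) = Add(-2835, Add(Rational(1, 4), 3)) = Add(-2835, Rational(13, 4)) = Rational(-11327, 4)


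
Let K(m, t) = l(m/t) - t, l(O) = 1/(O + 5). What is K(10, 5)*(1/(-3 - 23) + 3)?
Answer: -187/13 ≈ -14.385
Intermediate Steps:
l(O) = 1/(5 + O)
K(m, t) = 1/(5 + m/t) - t
K(10, 5)*(1/(-3 - 23) + 3) = (1/(5 + 10/5) - 1*5)*(1/(-3 - 23) + 3) = (1/(5 + 10*(⅕)) - 5)*(1/(-26) + 3) = (1/(5 + 2) - 5)*(-1/26 + 3) = (1/7 - 5)*(77/26) = (⅐ - 5)*(77/26) = -34/7*77/26 = -187/13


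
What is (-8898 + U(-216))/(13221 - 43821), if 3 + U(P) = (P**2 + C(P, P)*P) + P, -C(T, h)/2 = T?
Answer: 6197/3400 ≈ 1.8226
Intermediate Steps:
C(T, h) = -2*T
U(P) = -3 + P - P**2 (U(P) = -3 + ((P**2 + (-2*P)*P) + P) = -3 + ((P**2 - 2*P**2) + P) = -3 + (-P**2 + P) = -3 + (P - P**2) = -3 + P - P**2)
(-8898 + U(-216))/(13221 - 43821) = (-8898 + (-3 - 216 - 1*(-216)**2))/(13221 - 43821) = (-8898 + (-3 - 216 - 1*46656))/(-30600) = (-8898 + (-3 - 216 - 46656))*(-1/30600) = (-8898 - 46875)*(-1/30600) = -55773*(-1/30600) = 6197/3400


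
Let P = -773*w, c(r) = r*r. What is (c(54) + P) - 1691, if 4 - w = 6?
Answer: 2771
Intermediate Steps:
w = -2 (w = 4 - 1*6 = 4 - 6 = -2)
c(r) = r²
P = 1546 (P = -773*(-2) = 1546)
(c(54) + P) - 1691 = (54² + 1546) - 1691 = (2916 + 1546) - 1691 = 4462 - 1691 = 2771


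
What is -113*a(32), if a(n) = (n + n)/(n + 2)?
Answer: -3616/17 ≈ -212.71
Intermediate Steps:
a(n) = 2*n/(2 + n) (a(n) = (2*n)/(2 + n) = 2*n/(2 + n))
-113*a(32) = -226*32/(2 + 32) = -226*32/34 = -113*32/17 = -3616/17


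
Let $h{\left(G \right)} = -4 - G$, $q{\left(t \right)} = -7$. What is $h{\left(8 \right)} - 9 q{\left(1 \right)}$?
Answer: $51$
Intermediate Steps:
$h{\left(8 \right)} - 9 q{\left(1 \right)} = \left(-4 - 8\right) - -63 = \left(-4 - 8\right) + 63 = -12 + 63 = 51$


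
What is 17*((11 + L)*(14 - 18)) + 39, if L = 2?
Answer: -845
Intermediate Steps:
17*((11 + L)*(14 - 18)) + 39 = 17*((11 + 2)*(14 - 18)) + 39 = 17*(13*(-4)) + 39 = 17*(-52) + 39 = -884 + 39 = -845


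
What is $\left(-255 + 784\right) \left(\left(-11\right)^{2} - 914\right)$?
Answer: $-419497$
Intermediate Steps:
$\left(-255 + 784\right) \left(\left(-11\right)^{2} - 914\right) = 529 \left(121 - 914\right) = 529 \left(-793\right) = -419497$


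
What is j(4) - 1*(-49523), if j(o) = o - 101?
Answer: 49426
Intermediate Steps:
j(o) = -101 + o
j(4) - 1*(-49523) = (-101 + 4) - 1*(-49523) = -97 + 49523 = 49426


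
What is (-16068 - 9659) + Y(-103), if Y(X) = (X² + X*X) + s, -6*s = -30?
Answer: -4504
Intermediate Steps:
s = 5 (s = -⅙*(-30) = 5)
Y(X) = 5 + 2*X² (Y(X) = (X² + X*X) + 5 = (X² + X²) + 5 = 2*X² + 5 = 5 + 2*X²)
(-16068 - 9659) + Y(-103) = (-16068 - 9659) + (5 + 2*(-103)²) = -25727 + (5 + 2*10609) = -25727 + (5 + 21218) = -25727 + 21223 = -4504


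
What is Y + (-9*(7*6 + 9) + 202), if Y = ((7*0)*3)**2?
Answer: -257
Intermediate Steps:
Y = 0 (Y = (0*3)**2 = 0**2 = 0)
Y + (-9*(7*6 + 9) + 202) = 0 + (-9*(7*6 + 9) + 202) = 0 + (-9*(42 + 9) + 202) = 0 + (-9*51 + 202) = 0 + (-459 + 202) = 0 - 257 = -257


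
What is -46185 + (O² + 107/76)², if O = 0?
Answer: -266753111/5776 ≈ -46183.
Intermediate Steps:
-46185 + (O² + 107/76)² = -46185 + (0² + 107/76)² = -46185 + (0 + 107*(1/76))² = -46185 + (0 + 107/76)² = -46185 + (107/76)² = -46185 + 11449/5776 = -266753111/5776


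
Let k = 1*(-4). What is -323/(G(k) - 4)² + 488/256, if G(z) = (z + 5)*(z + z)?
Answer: -97/288 ≈ -0.33681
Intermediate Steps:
k = -4
G(z) = 2*z*(5 + z) (G(z) = (5 + z)*(2*z) = 2*z*(5 + z))
-323/(G(k) - 4)² + 488/256 = -323/(2*(-4)*(5 - 4) - 4)² + 488/256 = -323/(2*(-4)*1 - 4)² + 488*(1/256) = -323/(-8 - 4)² + 61/32 = -323/((-12)²) + 61/32 = -323/144 + 61/32 = -97/288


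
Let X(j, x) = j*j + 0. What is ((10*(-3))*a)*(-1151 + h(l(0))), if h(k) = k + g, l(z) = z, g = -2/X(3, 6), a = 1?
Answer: 103610/3 ≈ 34537.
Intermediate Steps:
X(j, x) = j² (X(j, x) = j² + 0 = j²)
g = -2/9 (g = -2/(3²) = -2/9 ≈ -0.22222)
h(k) = -2/9 + k (h(k) = k - 2/9 = -2/9 + k)
((10*(-3))*a)*(-1151 + h(l(0))) = ((10*(-3))*1)*(-1151 + (-2/9 + 0)) = (-30*1)*(-1151 - 2/9) = -30*(-10361/9) = 103610/3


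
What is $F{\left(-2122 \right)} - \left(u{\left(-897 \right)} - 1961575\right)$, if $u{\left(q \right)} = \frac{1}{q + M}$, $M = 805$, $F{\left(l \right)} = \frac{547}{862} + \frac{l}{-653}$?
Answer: $\frac{50790683704473}{25892756} \approx 1.9616 \cdot 10^{6}$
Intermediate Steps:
$F{\left(l \right)} = \frac{547}{862} - \frac{l}{653}$ ($F{\left(l \right)} = 547 \cdot \frac{1}{862} + l \left(- \frac{1}{653}\right) = \frac{547}{862} - \frac{l}{653}$)
$u{\left(q \right)} = \frac{1}{805 + q}$ ($u{\left(q \right)} = \frac{1}{q + 805} = \frac{1}{805 + q}$)
$F{\left(-2122 \right)} - \left(u{\left(-897 \right)} - 1961575\right) = \left(\frac{547}{862} - - \frac{2122}{653}\right) - \left(\frac{1}{805 - 897} - 1961575\right) = \left(\frac{547}{862} + \frac{2122}{653}\right) - \left(\frac{1}{-92} - 1961575\right) = \frac{2186355}{562886} - \left(- \frac{1}{92} - 1961575\right) = \frac{2186355}{562886} - - \frac{180464901}{92} = \frac{2186355}{562886} + \frac{180464901}{92} = \frac{50790683704473}{25892756}$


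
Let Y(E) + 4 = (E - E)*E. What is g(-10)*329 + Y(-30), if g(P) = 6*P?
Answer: -19744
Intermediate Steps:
Y(E) = -4 (Y(E) = -4 + (E - E)*E = -4 + 0*E = -4 + 0 = -4)
g(-10)*329 + Y(-30) = (6*(-10))*329 - 4 = -60*329 - 4 = -19740 - 4 = -19744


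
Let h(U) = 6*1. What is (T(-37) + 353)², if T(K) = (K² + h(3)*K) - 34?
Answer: 2149156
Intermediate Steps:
h(U) = 6
T(K) = -34 + K² + 6*K (T(K) = (K² + 6*K) - 34 = -34 + K² + 6*K)
(T(-37) + 353)² = ((-34 + (-37)² + 6*(-37)) + 353)² = ((-34 + 1369 - 222) + 353)² = (1113 + 353)² = 1466² = 2149156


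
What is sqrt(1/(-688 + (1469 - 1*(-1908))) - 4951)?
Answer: I*sqrt(35799296982)/2689 ≈ 70.363*I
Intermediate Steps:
sqrt(1/(-688 + (1469 - 1*(-1908))) - 4951) = sqrt(1/(-688 + (1469 + 1908)) - 4951) = sqrt(1/(-688 + 3377) - 4951) = sqrt(1/2689 - 4951) = sqrt(-13313238/2689) = I*sqrt(35799296982)/2689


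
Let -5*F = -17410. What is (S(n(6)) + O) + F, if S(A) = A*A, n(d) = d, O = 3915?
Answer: 7433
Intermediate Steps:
F = 3482 (F = -1/5*(-17410) = 3482)
S(A) = A**2
(S(n(6)) + O) + F = (6**2 + 3915) + 3482 = (36 + 3915) + 3482 = 3951 + 3482 = 7433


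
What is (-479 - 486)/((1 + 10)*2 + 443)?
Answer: -193/93 ≈ -2.0753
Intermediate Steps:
(-479 - 486)/((1 + 10)*2 + 443) = -965/(11*2 + 443) = -965/(22 + 443) = -965/465 = -965*1/465 = -193/93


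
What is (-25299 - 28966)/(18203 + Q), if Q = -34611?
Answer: 54265/16408 ≈ 3.3072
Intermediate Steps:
(-25299 - 28966)/(18203 + Q) = (-25299 - 28966)/(18203 - 34611) = -54265/(-16408) = -54265*(-1/16408) = 54265/16408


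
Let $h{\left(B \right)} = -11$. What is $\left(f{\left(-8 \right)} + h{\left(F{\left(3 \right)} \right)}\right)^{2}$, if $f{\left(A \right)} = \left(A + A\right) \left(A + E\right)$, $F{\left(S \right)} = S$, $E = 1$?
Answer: $10201$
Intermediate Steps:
$f{\left(A \right)} = 2 A \left(1 + A\right)$ ($f{\left(A \right)} = \left(A + A\right) \left(A + 1\right) = 2 A \left(1 + A\right)$)
$\left(f{\left(-8 \right)} + h{\left(F{\left(3 \right)} \right)}\right)^{2} = \left(2 \left(-8\right) \left(1 - 8\right) - 11\right)^{2} = \left(2 \left(-8\right) \left(-7\right) - 11\right)^{2} = \left(112 - 11\right)^{2} = 101^{2} = 10201$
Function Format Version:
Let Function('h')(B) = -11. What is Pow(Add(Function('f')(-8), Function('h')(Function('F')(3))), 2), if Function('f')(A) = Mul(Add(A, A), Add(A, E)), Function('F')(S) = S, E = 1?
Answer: 10201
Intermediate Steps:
Function('f')(A) = Mul(2, A, Add(1, A)) (Function('f')(A) = Mul(Add(A, A), Add(A, 1)) = Mul(Mul(2, A), Add(1, A)) = Mul(2, A, Add(1, A)))
Pow(Add(Function('f')(-8), Function('h')(Function('F')(3))), 2) = Pow(Add(Mul(2, -8, Add(1, -8)), -11), 2) = Pow(Add(Mul(2, -8, -7), -11), 2) = Pow(Add(112, -11), 2) = Pow(101, 2) = 10201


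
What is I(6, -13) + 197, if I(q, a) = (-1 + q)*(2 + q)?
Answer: 237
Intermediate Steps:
I(6, -13) + 197 = (-2 + 6 + 6²) + 197 = (-2 + 6 + 36) + 197 = 40 + 197 = 237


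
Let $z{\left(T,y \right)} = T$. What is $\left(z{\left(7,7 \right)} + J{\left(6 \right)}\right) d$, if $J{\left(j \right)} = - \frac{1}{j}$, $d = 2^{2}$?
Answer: $\frac{82}{3} \approx 27.333$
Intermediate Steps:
$d = 4$
$\left(z{\left(7,7 \right)} + J{\left(6 \right)}\right) d = \left(7 - \frac{1}{6}\right) 4 = \frac{41}{6} \cdot 4 = \frac{82}{3}$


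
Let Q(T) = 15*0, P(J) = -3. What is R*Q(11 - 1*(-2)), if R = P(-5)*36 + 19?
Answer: 0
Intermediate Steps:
Q(T) = 0
R = -89 (R = -3*36 + 19 = -108 + 19 = -89)
R*Q(11 - 1*(-2)) = -89*0 = 0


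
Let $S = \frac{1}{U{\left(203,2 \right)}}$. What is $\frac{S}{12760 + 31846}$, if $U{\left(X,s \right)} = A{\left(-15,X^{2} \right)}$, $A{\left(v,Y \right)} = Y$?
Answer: $\frac{1}{1838168654} \approx 5.4402 \cdot 10^{-10}$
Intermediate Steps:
$U{\left(X,s \right)} = X^{2}$
$S = \frac{1}{41209}$ ($S = \frac{1}{203^{2}} = \frac{1}{41209} \approx 2.4267 \cdot 10^{-5}$)
$\frac{S}{12760 + 31846} = \frac{1}{41209 \left(12760 + 31846\right)} = \frac{1}{41209 \cdot 44606} = \frac{1}{41209} \cdot \frac{1}{44606} = \frac{1}{1838168654}$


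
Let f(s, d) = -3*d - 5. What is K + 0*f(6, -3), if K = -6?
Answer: -6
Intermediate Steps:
f(s, d) = -5 - 3*d
K + 0*f(6, -3) = -6 + 0*(-5 - 3*(-3)) = -6 + 0*(-5 + 9) = -6 + 0*4 = -6 + 0 = -6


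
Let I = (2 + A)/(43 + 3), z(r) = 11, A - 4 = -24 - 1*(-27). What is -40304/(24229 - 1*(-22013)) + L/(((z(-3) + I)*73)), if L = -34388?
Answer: -37331522048/869233995 ≈ -42.948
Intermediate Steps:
A = 7 (A = 4 + (-24 - 1*(-27)) = 4 + (-24 + 27) = 4 + 3 = 7)
I = 9/46 (I = (2 + 7)/(43 + 3) = 9/46 ≈ 0.19565)
-40304/(24229 - 1*(-22013)) + L/(((z(-3) + I)*73)) = -40304/(24229 - 1*(-22013)) - 34388*1/(73*(11 + 9/46)) = -40304/(24229 + 22013) - 34388/((515/46)*73) = -40304/46242 - 34388/37595/46 = -40304*1/46242 - 34388*46/37595 = -20152/23121 - 1581848/37595 = -37331522048/869233995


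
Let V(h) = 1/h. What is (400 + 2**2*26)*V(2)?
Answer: 252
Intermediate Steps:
V(h) = 1/h
(400 + 2**2*26)*V(2) = (400 + 2**2*26)/2 = (400 + 4*26)*(1/2) = (400 + 104)*(1/2) = 504*(1/2) = 252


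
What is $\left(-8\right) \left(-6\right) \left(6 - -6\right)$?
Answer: $576$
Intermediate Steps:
$\left(-8\right) \left(-6\right) \left(6 - -6\right) = 48 \left(6 + 6\right) = 48 \cdot 12 = 576$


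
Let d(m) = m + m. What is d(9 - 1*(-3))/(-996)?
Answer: -2/83 ≈ -0.024096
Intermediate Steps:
d(m) = 2*m
d(9 - 1*(-3))/(-996) = (2*(9 - 1*(-3)))/(-996) = (2*(9 + 3))*(-1/996) = (2*12)*(-1/996) = 24*(-1/996) = -2/83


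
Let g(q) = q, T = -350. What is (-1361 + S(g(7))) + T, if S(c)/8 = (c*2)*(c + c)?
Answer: -143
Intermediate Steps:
S(c) = 32*c**2 (S(c) = 8*((c*2)*(c + c)) = 8*((2*c)*(2*c)) = 8*(4*c**2) = 32*c**2)
(-1361 + S(g(7))) + T = (-1361 + 32*7**2) - 350 = (-1361 + 32*49) - 350 = (-1361 + 1568) - 350 = 207 - 350 = -143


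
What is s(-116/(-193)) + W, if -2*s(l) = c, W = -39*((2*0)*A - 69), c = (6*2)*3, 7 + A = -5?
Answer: 2673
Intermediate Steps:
A = -12 (A = -7 - 5 = -12)
c = 36 (c = 12*3 = 36)
W = 2691 (W = -39*((2*0)*(-12) - 69) = -39*(0*(-12) - 69) = -39*(0 - 69) = -39*(-69) = 2691)
s(l) = -18 (s(l) = -1/2*36 = -18)
s(-116/(-193)) + W = -18 + 2691 = 2673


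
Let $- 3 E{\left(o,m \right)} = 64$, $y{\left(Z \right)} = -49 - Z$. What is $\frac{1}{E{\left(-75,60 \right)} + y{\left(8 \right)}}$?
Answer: $- \frac{3}{235} \approx -0.012766$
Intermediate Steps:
$E{\left(o,m \right)} = - \frac{64}{3}$ ($E{\left(o,m \right)} = \left(- \frac{1}{3}\right) 64 = - \frac{64}{3}$)
$\frac{1}{E{\left(-75,60 \right)} + y{\left(8 \right)}} = \frac{1}{- \frac{64}{3} - 57} = \frac{1}{- \frac{235}{3}} = - \frac{3}{235}$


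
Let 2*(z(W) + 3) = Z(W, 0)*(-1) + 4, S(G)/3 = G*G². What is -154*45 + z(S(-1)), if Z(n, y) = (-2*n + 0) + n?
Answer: -13865/2 ≈ -6932.5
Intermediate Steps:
Z(n, y) = -n (Z(n, y) = -2*n + n = -n)
S(G) = 3*G³ (S(G) = 3*(G*G²) = 3*G³)
z(W) = -1 + W/2 (z(W) = -3 + (-W*(-1) + 4)/2 = -3 + (W + 4)/2 = -3 + (4 + W)/2 = -3 + (2 + W/2) = -1 + W/2)
-154*45 + z(S(-1)) = -154*45 + (-1 + (3*(-1)³)/2) = -6930 + (-1 + (3*(-1))/2) = -6930 + (-1 + (½)*(-3)) = -6930 + (-1 - 3/2) = -6930 - 5/2 = -13865/2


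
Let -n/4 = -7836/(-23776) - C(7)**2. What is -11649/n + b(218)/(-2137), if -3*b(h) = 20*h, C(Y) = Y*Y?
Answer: -4432879414/8316573585 ≈ -0.53302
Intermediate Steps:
C(Y) = Y**2
b(h) = -20*h/3
n = 14269585/1486 (n = -4*(-7836/(-23776) - (7**2)**2) = -4*(-7836*(-1/23776) - 1*49**2) = -4*(1959/5944 - 1*2401) = -4*(1959/5944 - 2401) = -4*(-14269585/5944) = 14269585/1486 ≈ 9602.7)
-11649/n + b(218)/(-2137) = -11649/14269585/1486 - 20/3*218/(-2137) = -11649*1486/14269585 - 4360/3*(-1/2137) = -1573674/1297235 + 4360/6411 = -4432879414/8316573585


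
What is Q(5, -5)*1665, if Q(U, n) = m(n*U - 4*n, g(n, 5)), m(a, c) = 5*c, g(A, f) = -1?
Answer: -8325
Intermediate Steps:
Q(U, n) = -5 (Q(U, n) = 5*(-1) = -5)
Q(5, -5)*1665 = -5*1665 = -8325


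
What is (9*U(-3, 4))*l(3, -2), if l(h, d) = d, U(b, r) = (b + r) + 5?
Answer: -108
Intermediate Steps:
U(b, r) = 5 + b + r
(9*U(-3, 4))*l(3, -2) = (9*(5 - 3 + 4))*(-2) = (9*6)*(-2) = 54*(-2) = -108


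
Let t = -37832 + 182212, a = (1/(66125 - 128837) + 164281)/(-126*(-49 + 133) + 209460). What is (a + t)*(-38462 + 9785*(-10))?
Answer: -30682211052966103609/1558988964 ≈ -1.9681e+10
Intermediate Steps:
a = 10302390071/12471911712 (a = (1/(-62712) + 164281)/(-126*84 + 209460) = (-1/62712 + 164281)/(-10584 + 209460) = (10302390071/62712)/198876 = (10302390071/62712)*(1/198876) = 10302390071/12471911712 ≈ 0.82605)
t = 144380
(a + t)*(-38462 + 9785*(-10)) = (10302390071/12471911712 + 144380)*(-38462 + 9785*(-10)) = 1800704915368631*(-38462 - 97850)/12471911712 = (1800704915368631/12471911712)*(-136312) = -30682211052966103609/1558988964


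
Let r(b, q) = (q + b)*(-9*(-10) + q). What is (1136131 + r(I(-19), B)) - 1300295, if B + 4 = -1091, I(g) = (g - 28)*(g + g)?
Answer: -858619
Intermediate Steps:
I(g) = 2*g*(-28 + g) (I(g) = (-28 + g)*(2*g) = 2*g*(-28 + g))
B = -1095 (B = -4 - 1091 = -1095)
r(b, q) = (90 + q)*(b + q) (r(b, q) = (b + q)*(90 + q) = (90 + q)*(b + q))
(1136131 + r(I(-19), B)) - 1300295 = (1136131 + ((-1095)² + 90*(2*(-19)*(-28 - 19)) + 90*(-1095) + (2*(-19)*(-28 - 19))*(-1095))) - 1300295 = (1136131 + (1199025 + 90*(2*(-19)*(-47)) - 98550 + (2*(-19)*(-47))*(-1095))) - 1300295 = (1136131 + (1199025 + 90*1786 - 98550 + 1786*(-1095))) - 1300295 = (1136131 + (1199025 + 160740 - 98550 - 1955670)) - 1300295 = (1136131 - 694455) - 1300295 = 441676 - 1300295 = -858619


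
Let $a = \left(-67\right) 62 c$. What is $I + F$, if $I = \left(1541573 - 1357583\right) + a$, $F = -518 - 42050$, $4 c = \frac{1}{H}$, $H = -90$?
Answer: $\frac{25458037}{180} \approx 1.4143 \cdot 10^{5}$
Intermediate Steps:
$c = - \frac{1}{360}$ ($c = \frac{1}{4 \left(-90\right)} = \frac{1}{4} \left(- \frac{1}{90}\right) = - \frac{1}{360} \approx -0.0027778$)
$F = -42568$ ($F = -518 - 42050 = -42568$)
$a = \frac{2077}{180}$ ($a = \left(-67\right) 62 \left(- \frac{1}{360}\right) = \left(-4154\right) \left(- \frac{1}{360}\right) = \frac{2077}{180} \approx 11.539$)
$I = \frac{33120277}{180}$ ($I = \left(1541573 - 1357583\right) + \frac{2077}{180} = 183990 + \frac{2077}{180} = \frac{33120277}{180} \approx 1.84 \cdot 10^{5}$)
$I + F = \frac{33120277}{180} - 42568 = \frac{25458037}{180}$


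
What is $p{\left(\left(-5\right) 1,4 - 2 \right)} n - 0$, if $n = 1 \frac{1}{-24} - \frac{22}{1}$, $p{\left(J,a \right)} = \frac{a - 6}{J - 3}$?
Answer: $- \frac{529}{48} \approx -11.021$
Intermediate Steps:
$p{\left(J,a \right)} = \frac{-6 + a}{-3 + J}$
$n = - \frac{529}{24}$ ($n = 1 \left(- \frac{1}{24}\right) - 22 = - \frac{1}{24} - 22 = - \frac{529}{24} \approx -22.042$)
$p{\left(\left(-5\right) 1,4 - 2 \right)} n - 0 = \frac{-6 + \left(4 - 2\right)}{-3 - 5} \left(- \frac{529}{24}\right) - 0 = \frac{-6 + 2}{-3 - 5} \left(- \frac{529}{24}\right) + 0 = \frac{1}{-8} \left(-4\right) \left(- \frac{529}{24}\right) + 0 = \left(- \frac{1}{8}\right) \left(-4\right) \left(- \frac{529}{24}\right) + 0 = \frac{1}{2} \left(- \frac{529}{24}\right) + 0 = - \frac{529}{48} + 0 = - \frac{529}{48}$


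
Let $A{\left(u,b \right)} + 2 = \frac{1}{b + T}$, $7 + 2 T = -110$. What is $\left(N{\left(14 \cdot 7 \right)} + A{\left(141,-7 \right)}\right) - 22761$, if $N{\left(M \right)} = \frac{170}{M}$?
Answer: $- \frac{146104660}{6419} \approx -22761.0$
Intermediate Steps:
$T = - \frac{117}{2}$ ($T = - \frac{7}{2} + \frac{1}{2} \left(-110\right) = - \frac{7}{2} - 55 = - \frac{117}{2} \approx -58.5$)
$A{\left(u,b \right)} = -2 + \frac{1}{- \frac{117}{2} + b}$ ($A{\left(u,b \right)} = -2 + \frac{1}{b - \frac{117}{2}} = -2 + \frac{1}{- \frac{117}{2} + b}$)
$\left(N{\left(14 \cdot 7 \right)} + A{\left(141,-7 \right)}\right) - 22761 = \left(\frac{170}{14 \cdot 7} + \frac{4 \left(59 - -7\right)}{-117 + 2 \left(-7\right)}\right) - 22761 = \left(\frac{170}{98} + \frac{4 \left(59 + 7\right)}{-117 - 14}\right) - 22761 = \left(170 \cdot \frac{1}{98} + 4 \frac{1}{-131} \cdot 66\right) - 22761 = \left(\frac{85}{49} + 4 \left(- \frac{1}{131}\right) 66\right) - 22761 = \left(\frac{85}{49} - \frac{264}{131}\right) - 22761 = - \frac{1801}{6419} - 22761 = - \frac{146104660}{6419}$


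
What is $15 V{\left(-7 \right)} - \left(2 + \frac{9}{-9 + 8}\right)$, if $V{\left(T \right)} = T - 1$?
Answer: $-113$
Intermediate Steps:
$V{\left(T \right)} = -1 + T$
$15 V{\left(-7 \right)} - \left(2 + \frac{9}{-9 + 8}\right) = 15 \left(-1 - 7\right) - \left(2 + \frac{9}{-9 + 8}\right) = 15 \left(-8\right) + \left(- \frac{9}{-1} + 20 \left(- \frac{1}{10}\right)\right) = -120 - -7 = -120 + \left(9 - 2\right) = -120 + 7 = -113$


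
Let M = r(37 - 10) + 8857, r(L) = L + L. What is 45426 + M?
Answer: 54337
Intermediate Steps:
r(L) = 2*L
M = 8911 (M = 2*(37 - 10) + 8857 = 2*27 + 8857 = 54 + 8857 = 8911)
45426 + M = 45426 + 8911 = 54337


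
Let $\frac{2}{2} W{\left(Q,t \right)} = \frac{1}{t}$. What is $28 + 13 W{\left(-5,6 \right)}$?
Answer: $\frac{181}{6} \approx 30.167$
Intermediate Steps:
$W{\left(Q,t \right)} = \frac{1}{t}$
$28 + 13 W{\left(-5,6 \right)} = 28 + \frac{13}{6} = \frac{181}{6}$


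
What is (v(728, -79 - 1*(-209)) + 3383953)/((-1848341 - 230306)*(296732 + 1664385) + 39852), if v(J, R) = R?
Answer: -3384083/4076469928847 ≈ -8.3015e-7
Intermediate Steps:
(v(728, -79 - 1*(-209)) + 3383953)/((-1848341 - 230306)*(296732 + 1664385) + 39852) = ((-79 - 1*(-209)) + 3383953)/((-1848341 - 230306)*(296732 + 1664385) + 39852) = ((-79 + 209) + 3383953)/(-2078647*1961117 + 39852) = (130 + 3383953)/(-4076469968699 + 39852) = 3384083/(-4076469928847) = 3384083*(-1/4076469928847) = -3384083/4076469928847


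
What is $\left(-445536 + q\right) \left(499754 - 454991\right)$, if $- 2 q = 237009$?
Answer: $- \frac{50496289803}{2} \approx -2.5248 \cdot 10^{10}$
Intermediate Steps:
$q = - \frac{237009}{2}$ ($q = \left(- \frac{1}{2}\right) 237009 = - \frac{237009}{2} \approx -1.185 \cdot 10^{5}$)
$\left(-445536 + q\right) \left(499754 - 454991\right) = \left(-445536 - \frac{237009}{2}\right) \left(499754 - 454991\right) = \left(- \frac{1128081}{2}\right) 44763 = - \frac{50496289803}{2}$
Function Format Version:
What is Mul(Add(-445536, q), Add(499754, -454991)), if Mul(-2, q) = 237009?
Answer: Rational(-50496289803, 2) ≈ -2.5248e+10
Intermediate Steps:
q = Rational(-237009, 2) (q = Mul(Rational(-1, 2), 237009) = Rational(-237009, 2) ≈ -1.1850e+5)
Mul(Add(-445536, q), Add(499754, -454991)) = Mul(Add(-445536, Rational(-237009, 2)), Add(499754, -454991)) = Mul(Rational(-1128081, 2), 44763) = Rational(-50496289803, 2)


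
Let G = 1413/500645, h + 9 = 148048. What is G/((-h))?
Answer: -1413/74114985155 ≈ -1.9065e-8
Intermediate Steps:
h = 148039 (h = -9 + 148048 = 148039)
G = 1413/500645 (G = 1413*(1/500645) = 1413/500645 ≈ 0.0028224)
G/((-h)) = 1413/(500645*((-1*148039))) = (1413/500645)/(-148039) = (1413/500645)*(-1/148039) = -1413/74114985155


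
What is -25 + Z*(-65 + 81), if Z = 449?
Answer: 7159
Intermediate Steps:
-25 + Z*(-65 + 81) = -25 + 449*(-65 + 81) = -25 + 449*16 = -25 + 7184 = 7159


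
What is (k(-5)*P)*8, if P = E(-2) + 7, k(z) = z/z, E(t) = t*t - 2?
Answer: 72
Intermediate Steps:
E(t) = -2 + t**2 (E(t) = t**2 - 2 = -2 + t**2)
k(z) = 1
P = 9 (P = (-2 + (-2)**2) + 7 = (-2 + 4) + 7 = 2 + 7 = 9)
(k(-5)*P)*8 = (1*9)*8 = 9*8 = 72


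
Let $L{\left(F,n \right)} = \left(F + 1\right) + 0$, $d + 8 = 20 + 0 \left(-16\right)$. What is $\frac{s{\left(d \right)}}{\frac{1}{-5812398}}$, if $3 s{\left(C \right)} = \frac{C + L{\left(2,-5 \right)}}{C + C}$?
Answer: $- \frac{4843665}{4} \approx -1.2109 \cdot 10^{6}$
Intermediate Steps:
$d = 12$ ($d = -8 + \left(20 + 0 \left(-16\right)\right) = -8 + \left(20 + 0\right) = -8 + 20 = 12$)
$L{\left(F,n \right)} = 1 + F$ ($L{\left(F,n \right)} = \left(1 + F\right) + 0 = 1 + F$)
$s{\left(C \right)} = \frac{3 + C}{6 C}$ ($s{\left(C \right)} = \frac{\left(C + \left(1 + 2\right)\right) \frac{1}{C + C}}{3} = \frac{\left(C + 3\right) \frac{1}{2 C}}{3} = \frac{\left(3 + C\right) \frac{1}{2 C}}{3} = \frac{\frac{1}{2} \frac{1}{C} \left(3 + C\right)}{3} = \frac{3 + C}{6 C}$)
$\frac{s{\left(d \right)}}{\frac{1}{-5812398}} = \frac{\frac{1}{6} \cdot \frac{1}{12} \left(3 + 12\right)}{\frac{1}{-5812398}} = \frac{\frac{1}{6} \cdot \frac{1}{12} \cdot 15}{- \frac{1}{5812398}} = \frac{5}{24} \left(-5812398\right) = - \frac{4843665}{4}$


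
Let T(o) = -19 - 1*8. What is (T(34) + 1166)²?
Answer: 1297321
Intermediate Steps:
T(o) = -27 (T(o) = -19 - 8 = -27)
(T(34) + 1166)² = (-27 + 1166)² = 1139² = 1297321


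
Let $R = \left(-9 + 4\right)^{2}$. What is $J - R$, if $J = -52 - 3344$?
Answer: $-3421$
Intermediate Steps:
$R = 25$ ($R = \left(-5\right)^{2} = 25$)
$J = -3396$ ($J = -52 - 3344 = -3396$)
$J - R = -3396 - 25 = -3421$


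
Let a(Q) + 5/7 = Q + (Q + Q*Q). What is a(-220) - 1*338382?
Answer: -2032959/7 ≈ -2.9042e+5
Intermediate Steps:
a(Q) = -5/7 + Q**2 + 2*Q (a(Q) = -5/7 + (Q + (Q + Q*Q)) = -5/7 + (Q + (Q + Q**2)) = -5/7 + (Q**2 + 2*Q) = -5/7 + Q**2 + 2*Q)
a(-220) - 1*338382 = (-5/7 + (-220)**2 + 2*(-220)) - 1*338382 = (-5/7 + 48400 - 440) - 338382 = 335715/7 - 338382 = -2032959/7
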